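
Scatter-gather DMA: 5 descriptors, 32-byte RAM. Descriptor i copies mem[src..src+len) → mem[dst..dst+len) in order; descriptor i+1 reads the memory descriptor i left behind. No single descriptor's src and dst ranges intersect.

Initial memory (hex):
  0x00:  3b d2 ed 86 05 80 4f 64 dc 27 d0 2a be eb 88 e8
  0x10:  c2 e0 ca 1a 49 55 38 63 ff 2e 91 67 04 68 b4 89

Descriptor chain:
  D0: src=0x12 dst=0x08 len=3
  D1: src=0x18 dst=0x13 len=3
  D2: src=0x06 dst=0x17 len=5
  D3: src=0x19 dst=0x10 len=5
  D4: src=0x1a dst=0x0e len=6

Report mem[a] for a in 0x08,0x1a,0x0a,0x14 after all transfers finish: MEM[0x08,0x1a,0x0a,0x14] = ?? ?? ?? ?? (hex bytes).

[0] 0x12->0x08 len=3 : ca 1a 49
[1] 0x18->0x13 len=3 : ff 2e 91
[2] 0x06->0x17 len=5 : 4f 64 ca 1a 49
[3] 0x19->0x10 len=5 : ca 1a 49 04 68
[4] 0x1a->0x0e len=6 : 1a 49 04 68 b4 89
query mem[0x08]=0xca, mem[0x1a]=0x1a, mem[0x0a]=0x49, mem[0x14]=0x68

MEM[0x08,0x1a,0x0a,0x14] = ca 1a 49 68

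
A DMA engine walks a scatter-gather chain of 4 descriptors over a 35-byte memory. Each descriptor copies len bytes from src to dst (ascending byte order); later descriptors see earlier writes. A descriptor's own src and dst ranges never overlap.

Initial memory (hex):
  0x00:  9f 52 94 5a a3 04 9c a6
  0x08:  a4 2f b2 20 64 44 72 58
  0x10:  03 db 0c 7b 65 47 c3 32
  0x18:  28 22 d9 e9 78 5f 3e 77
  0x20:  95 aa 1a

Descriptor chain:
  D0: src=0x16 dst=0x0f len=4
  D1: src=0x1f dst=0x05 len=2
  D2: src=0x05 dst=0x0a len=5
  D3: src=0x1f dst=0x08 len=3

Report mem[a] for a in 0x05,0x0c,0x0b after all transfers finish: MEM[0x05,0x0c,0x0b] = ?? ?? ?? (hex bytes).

  after D0: wrote 4B at 0x0f = c3322822
  after D1: wrote 2B at 0x05 = 7795
  after D2: wrote 5B at 0x0a = 7795a6a42f
  after D3: wrote 3B at 0x08 = 7795aa
query mem[0x05]=0x77, mem[0x0c]=0xa6, mem[0x0b]=0x95

MEM[0x05,0x0c,0x0b] = 77 a6 95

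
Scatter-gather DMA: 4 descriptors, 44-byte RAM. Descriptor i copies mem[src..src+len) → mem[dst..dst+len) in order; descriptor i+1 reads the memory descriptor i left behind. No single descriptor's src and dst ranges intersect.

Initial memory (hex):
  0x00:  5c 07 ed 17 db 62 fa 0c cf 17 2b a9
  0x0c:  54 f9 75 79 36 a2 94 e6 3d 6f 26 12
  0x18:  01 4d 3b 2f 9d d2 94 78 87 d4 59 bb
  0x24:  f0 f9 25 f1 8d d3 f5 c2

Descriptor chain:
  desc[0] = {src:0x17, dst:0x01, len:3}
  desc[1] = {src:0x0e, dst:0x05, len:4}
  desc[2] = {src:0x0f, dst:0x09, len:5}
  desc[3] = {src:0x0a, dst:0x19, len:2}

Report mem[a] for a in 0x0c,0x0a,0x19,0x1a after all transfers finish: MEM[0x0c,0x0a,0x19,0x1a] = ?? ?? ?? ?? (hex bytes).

MEM[0x0c,0x0a,0x19,0x1a] = 94 36 36 a2

D0: mem[0x01..0x03] <- [12 01 4d]
D1: mem[0x05..0x08] <- [75 79 36 a2]
D2: mem[0x09..0x0d] <- [79 36 a2 94 e6]
D3: mem[0x19..0x1a] <- [36 a2]
query mem[0x0c]=0x94, mem[0x0a]=0x36, mem[0x19]=0x36, mem[0x1a]=0xa2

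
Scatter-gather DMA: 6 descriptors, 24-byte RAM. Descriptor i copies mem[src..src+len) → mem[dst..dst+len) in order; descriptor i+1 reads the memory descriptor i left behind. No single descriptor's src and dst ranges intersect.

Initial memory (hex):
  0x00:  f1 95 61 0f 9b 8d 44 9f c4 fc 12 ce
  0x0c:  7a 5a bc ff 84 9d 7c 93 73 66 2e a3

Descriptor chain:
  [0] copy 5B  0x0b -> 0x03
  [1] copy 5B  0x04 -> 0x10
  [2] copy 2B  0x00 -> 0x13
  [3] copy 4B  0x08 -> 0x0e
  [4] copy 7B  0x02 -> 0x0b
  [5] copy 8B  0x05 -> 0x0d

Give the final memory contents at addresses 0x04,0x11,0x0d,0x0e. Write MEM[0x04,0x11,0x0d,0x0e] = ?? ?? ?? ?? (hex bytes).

  after D0: wrote 5B at 0x03 = ce7a5abcff
  after D1: wrote 5B at 0x10 = 7a5abcffc4
  after D2: wrote 2B at 0x13 = f195
  after D3: wrote 4B at 0x0e = c4fc12ce
  after D4: wrote 7B at 0x0b = 61ce7a5abcffc4
  after D5: wrote 8B at 0x0d = 5abcffc4fc1261ce
query mem[0x04]=0x7a, mem[0x11]=0xfc, mem[0x0d]=0x5a, mem[0x0e]=0xbc

MEM[0x04,0x11,0x0d,0x0e] = 7a fc 5a bc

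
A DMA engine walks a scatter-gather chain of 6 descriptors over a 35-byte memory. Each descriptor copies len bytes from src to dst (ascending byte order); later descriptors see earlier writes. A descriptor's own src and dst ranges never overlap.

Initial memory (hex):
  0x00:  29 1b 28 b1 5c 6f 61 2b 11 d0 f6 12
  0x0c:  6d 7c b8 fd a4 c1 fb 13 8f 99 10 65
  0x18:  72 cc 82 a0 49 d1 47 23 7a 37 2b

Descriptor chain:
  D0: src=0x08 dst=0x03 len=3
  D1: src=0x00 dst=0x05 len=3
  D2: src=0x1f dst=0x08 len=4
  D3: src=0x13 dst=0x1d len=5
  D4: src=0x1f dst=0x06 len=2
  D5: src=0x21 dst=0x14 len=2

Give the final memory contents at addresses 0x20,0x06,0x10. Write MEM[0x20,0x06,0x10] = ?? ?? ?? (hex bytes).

#0 dst[0x03+3] := {0x11,0xd0,0xf6}
#1 dst[0x05+3] := {0x29,0x1b,0x28}
#2 dst[0x08+4] := {0x23,0x7a,0x37,0x2b}
#3 dst[0x1d+5] := {0x13,0x8f,0x99,0x10,0x65}
#4 dst[0x06+2] := {0x99,0x10}
#5 dst[0x14+2] := {0x65,0x2b}
query mem[0x20]=0x10, mem[0x06]=0x99, mem[0x10]=0xa4

MEM[0x20,0x06,0x10] = 10 99 a4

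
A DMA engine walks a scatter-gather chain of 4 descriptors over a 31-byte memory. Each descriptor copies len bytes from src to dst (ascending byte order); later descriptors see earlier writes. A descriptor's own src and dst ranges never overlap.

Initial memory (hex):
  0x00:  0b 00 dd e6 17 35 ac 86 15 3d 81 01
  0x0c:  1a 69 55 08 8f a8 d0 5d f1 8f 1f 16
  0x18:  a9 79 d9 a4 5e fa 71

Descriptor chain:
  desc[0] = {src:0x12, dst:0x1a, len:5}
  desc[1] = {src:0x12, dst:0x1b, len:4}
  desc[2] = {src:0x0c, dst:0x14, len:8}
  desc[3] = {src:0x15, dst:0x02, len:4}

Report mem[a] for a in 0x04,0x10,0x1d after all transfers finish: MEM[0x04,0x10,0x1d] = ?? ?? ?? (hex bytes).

MEM[0x04,0x10,0x1d] = 08 8f f1

  after D0: wrote 5B at 0x1a = d05df18f1f
  after D1: wrote 4B at 0x1b = d05df18f
  after D2: wrote 8B at 0x14 = 1a6955088fa8d05d
  after D3: wrote 4B at 0x02 = 6955088f
query mem[0x04]=0x08, mem[0x10]=0x8f, mem[0x1d]=0xf1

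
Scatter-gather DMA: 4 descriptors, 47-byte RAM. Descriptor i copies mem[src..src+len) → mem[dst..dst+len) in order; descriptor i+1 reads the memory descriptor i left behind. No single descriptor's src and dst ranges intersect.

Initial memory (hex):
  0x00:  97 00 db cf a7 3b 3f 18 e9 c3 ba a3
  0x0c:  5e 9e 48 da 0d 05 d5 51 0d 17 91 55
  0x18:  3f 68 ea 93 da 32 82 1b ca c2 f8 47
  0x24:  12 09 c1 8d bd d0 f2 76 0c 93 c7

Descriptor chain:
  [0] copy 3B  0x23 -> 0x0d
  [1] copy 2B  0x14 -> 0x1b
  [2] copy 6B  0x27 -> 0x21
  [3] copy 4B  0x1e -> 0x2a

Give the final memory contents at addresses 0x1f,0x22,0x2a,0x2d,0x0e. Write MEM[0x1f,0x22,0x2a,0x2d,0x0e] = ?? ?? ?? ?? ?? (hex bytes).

MEM[0x1f,0x22,0x2a,0x2d,0x0e] = 1b bd 82 8d 12

  after D0: wrote 3B at 0x0d = 471209
  after D1: wrote 2B at 0x1b = 0d17
  after D2: wrote 6B at 0x21 = 8dbdd0f2760c
  after D3: wrote 4B at 0x2a = 821bca8d
query mem[0x1f]=0x1b, mem[0x22]=0xbd, mem[0x2a]=0x82, mem[0x2d]=0x8d, mem[0x0e]=0x12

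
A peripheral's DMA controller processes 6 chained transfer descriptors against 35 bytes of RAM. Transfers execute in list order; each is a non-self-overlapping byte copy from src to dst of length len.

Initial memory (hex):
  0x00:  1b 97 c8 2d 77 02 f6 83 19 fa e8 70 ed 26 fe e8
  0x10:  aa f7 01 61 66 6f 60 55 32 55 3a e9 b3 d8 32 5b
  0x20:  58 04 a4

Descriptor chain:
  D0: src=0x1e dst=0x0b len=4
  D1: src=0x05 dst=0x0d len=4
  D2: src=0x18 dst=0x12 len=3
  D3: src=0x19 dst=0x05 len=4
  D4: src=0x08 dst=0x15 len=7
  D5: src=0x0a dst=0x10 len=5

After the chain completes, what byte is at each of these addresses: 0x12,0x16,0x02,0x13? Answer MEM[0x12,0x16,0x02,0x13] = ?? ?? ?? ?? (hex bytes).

MEM[0x12,0x16,0x02,0x13] = 5b fa c8 02

D0: mem[0x0b..0x0e] <- [32 5b 58 04]
D1: mem[0x0d..0x10] <- [02 f6 83 19]
D2: mem[0x12..0x14] <- [32 55 3a]
D3: mem[0x05..0x08] <- [55 3a e9 b3]
D4: mem[0x15..0x1b] <- [b3 fa e8 32 5b 02 f6]
D5: mem[0x10..0x14] <- [e8 32 5b 02 f6]
query mem[0x12]=0x5b, mem[0x16]=0xfa, mem[0x02]=0xc8, mem[0x13]=0x02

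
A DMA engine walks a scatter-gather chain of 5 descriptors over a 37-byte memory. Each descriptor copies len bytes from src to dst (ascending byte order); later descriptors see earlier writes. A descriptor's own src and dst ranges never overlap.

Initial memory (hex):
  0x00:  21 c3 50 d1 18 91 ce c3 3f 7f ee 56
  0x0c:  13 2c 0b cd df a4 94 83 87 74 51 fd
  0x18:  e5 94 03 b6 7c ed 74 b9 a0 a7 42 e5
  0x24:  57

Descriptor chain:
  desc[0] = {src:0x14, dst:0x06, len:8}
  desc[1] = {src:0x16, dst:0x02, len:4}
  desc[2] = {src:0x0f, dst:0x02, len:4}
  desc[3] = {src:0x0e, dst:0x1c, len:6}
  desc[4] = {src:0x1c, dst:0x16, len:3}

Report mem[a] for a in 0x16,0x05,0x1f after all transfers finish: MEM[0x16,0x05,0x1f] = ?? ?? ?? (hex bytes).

MEM[0x16,0x05,0x1f] = 0b 94 a4

D0: mem[0x06..0x0d] <- [87 74 51 fd e5 94 03 b6]
D1: mem[0x02..0x05] <- [51 fd e5 94]
D2: mem[0x02..0x05] <- [cd df a4 94]
D3: mem[0x1c..0x21] <- [0b cd df a4 94 83]
D4: mem[0x16..0x18] <- [0b cd df]
query mem[0x16]=0x0b, mem[0x05]=0x94, mem[0x1f]=0xa4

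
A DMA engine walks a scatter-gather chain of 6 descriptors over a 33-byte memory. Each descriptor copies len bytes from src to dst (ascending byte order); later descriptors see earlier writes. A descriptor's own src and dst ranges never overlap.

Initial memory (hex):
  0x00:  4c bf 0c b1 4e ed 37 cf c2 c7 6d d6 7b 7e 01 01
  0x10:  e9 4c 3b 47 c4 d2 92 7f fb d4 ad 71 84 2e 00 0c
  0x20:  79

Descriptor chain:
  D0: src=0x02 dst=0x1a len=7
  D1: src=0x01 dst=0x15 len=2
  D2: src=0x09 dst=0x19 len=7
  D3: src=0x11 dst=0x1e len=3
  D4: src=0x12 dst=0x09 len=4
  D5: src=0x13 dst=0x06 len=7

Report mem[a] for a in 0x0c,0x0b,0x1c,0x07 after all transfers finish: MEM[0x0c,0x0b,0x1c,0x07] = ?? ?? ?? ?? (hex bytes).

  after D0: wrote 7B at 0x1a = 0cb14eed37cfc2
  after D1: wrote 2B at 0x15 = bf0c
  after D2: wrote 7B at 0x19 = c76dd67b7e0101
  after D3: wrote 3B at 0x1e = 4c3b47
  after D4: wrote 4B at 0x09 = 3b47c4bf
  after D5: wrote 7B at 0x06 = 47c4bf0c7ffbc7
query mem[0x0c]=0xc7, mem[0x0b]=0xfb, mem[0x1c]=0x7b, mem[0x07]=0xc4

MEM[0x0c,0x0b,0x1c,0x07] = c7 fb 7b c4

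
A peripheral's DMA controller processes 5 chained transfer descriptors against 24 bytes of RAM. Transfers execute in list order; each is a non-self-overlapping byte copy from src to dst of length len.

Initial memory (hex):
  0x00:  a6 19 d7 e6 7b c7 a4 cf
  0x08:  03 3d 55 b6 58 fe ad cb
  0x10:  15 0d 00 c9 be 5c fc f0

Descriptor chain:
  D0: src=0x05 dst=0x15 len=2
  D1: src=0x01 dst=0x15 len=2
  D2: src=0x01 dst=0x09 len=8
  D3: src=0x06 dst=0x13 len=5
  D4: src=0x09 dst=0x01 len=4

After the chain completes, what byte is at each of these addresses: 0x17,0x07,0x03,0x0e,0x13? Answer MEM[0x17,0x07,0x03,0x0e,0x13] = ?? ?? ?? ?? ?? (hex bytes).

MEM[0x17,0x07,0x03,0x0e,0x13] = d7 cf e6 a4 a4

  after D0: wrote 2B at 0x15 = c7a4
  after D1: wrote 2B at 0x15 = 19d7
  after D2: wrote 8B at 0x09 = 19d7e67bc7a4cf03
  after D3: wrote 5B at 0x13 = a4cf0319d7
  after D4: wrote 4B at 0x01 = 19d7e67b
query mem[0x17]=0xd7, mem[0x07]=0xcf, mem[0x03]=0xe6, mem[0x0e]=0xa4, mem[0x13]=0xa4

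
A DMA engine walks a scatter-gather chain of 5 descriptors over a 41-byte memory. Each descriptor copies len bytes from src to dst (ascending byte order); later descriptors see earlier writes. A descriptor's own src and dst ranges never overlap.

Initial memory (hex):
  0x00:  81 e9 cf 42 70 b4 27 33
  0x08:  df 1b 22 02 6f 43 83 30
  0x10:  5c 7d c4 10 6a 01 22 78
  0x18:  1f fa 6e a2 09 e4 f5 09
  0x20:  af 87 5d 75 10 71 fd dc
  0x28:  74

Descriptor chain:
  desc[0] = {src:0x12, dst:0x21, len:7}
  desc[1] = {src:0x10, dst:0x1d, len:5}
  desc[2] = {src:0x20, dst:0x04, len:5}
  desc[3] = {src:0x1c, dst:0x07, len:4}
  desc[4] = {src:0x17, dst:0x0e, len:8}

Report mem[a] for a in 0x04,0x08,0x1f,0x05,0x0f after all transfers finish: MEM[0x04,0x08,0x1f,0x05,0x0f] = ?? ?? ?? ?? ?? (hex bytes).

[0] 0x12->0x21 len=7 : c4 10 6a 01 22 78 1f
[1] 0x10->0x1d len=5 : 5c 7d c4 10 6a
[2] 0x20->0x04 len=5 : 10 6a 10 6a 01
[3] 0x1c->0x07 len=4 : 09 5c 7d c4
[4] 0x17->0x0e len=8 : 78 1f fa 6e a2 09 5c 7d
query mem[0x04]=0x10, mem[0x08]=0x5c, mem[0x1f]=0xc4, mem[0x05]=0x6a, mem[0x0f]=0x1f

MEM[0x04,0x08,0x1f,0x05,0x0f] = 10 5c c4 6a 1f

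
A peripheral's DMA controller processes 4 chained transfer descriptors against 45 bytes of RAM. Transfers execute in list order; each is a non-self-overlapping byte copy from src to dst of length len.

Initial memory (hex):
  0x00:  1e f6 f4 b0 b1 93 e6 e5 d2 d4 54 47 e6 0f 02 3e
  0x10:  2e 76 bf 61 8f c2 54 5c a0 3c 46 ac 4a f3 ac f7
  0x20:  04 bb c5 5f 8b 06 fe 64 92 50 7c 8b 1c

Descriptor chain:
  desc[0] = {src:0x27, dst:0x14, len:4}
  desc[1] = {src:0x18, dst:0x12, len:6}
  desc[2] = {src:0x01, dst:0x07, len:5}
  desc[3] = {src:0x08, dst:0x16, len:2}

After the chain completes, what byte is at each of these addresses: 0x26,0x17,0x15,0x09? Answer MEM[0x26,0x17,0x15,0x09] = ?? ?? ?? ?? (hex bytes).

D0: mem[0x14..0x17] <- [64 92 50 7c]
D1: mem[0x12..0x17] <- [a0 3c 46 ac 4a f3]
D2: mem[0x07..0x0b] <- [f6 f4 b0 b1 93]
D3: mem[0x16..0x17] <- [f4 b0]
query mem[0x26]=0xfe, mem[0x17]=0xb0, mem[0x15]=0xac, mem[0x09]=0xb0

MEM[0x26,0x17,0x15,0x09] = fe b0 ac b0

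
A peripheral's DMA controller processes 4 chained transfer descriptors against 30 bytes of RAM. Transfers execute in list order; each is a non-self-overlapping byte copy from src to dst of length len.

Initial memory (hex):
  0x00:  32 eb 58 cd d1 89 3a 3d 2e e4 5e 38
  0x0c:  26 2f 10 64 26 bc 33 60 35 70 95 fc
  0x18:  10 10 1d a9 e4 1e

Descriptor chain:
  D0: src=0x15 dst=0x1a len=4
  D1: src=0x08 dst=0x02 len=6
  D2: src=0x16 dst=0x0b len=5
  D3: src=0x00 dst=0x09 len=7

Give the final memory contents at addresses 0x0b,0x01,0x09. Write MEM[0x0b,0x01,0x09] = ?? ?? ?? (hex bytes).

MEM[0x0b,0x01,0x09] = 2e eb 32

[0] 0x15->0x1a len=4 : 70 95 fc 10
[1] 0x08->0x02 len=6 : 2e e4 5e 38 26 2f
[2] 0x16->0x0b len=5 : 95 fc 10 10 70
[3] 0x00->0x09 len=7 : 32 eb 2e e4 5e 38 26
query mem[0x0b]=0x2e, mem[0x01]=0xeb, mem[0x09]=0x32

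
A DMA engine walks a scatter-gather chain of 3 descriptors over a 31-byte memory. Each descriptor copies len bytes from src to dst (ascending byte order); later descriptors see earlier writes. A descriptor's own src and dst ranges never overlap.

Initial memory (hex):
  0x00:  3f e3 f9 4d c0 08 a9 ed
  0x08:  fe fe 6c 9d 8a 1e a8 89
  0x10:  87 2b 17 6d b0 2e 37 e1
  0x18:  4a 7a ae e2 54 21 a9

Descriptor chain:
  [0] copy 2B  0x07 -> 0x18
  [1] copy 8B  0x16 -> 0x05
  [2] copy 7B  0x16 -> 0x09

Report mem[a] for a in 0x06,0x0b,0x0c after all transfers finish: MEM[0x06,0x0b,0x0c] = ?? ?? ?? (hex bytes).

MEM[0x06,0x0b,0x0c] = e1 ed fe

#0 dst[0x18+2] := {0xed,0xfe}
#1 dst[0x05+8] := {0x37,0xe1,0xed,0xfe,0xae,0xe2,0x54,0x21}
#2 dst[0x09+7] := {0x37,0xe1,0xed,0xfe,0xae,0xe2,0x54}
query mem[0x06]=0xe1, mem[0x0b]=0xed, mem[0x0c]=0xfe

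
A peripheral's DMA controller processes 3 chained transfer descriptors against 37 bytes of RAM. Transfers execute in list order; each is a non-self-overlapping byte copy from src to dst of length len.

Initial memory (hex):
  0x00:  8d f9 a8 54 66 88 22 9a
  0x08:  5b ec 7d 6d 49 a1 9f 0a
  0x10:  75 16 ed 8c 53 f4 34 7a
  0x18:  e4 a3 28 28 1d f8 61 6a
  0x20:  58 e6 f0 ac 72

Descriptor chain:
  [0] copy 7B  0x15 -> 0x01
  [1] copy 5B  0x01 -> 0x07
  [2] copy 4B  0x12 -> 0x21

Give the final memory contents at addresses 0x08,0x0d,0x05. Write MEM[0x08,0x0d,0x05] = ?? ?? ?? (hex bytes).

#0 dst[0x01+7] := {0xf4,0x34,0x7a,0xe4,0xa3,0x28,0x28}
#1 dst[0x07+5] := {0xf4,0x34,0x7a,0xe4,0xa3}
#2 dst[0x21+4] := {0xed,0x8c,0x53,0xf4}
query mem[0x08]=0x34, mem[0x0d]=0xa1, mem[0x05]=0xa3

MEM[0x08,0x0d,0x05] = 34 a1 a3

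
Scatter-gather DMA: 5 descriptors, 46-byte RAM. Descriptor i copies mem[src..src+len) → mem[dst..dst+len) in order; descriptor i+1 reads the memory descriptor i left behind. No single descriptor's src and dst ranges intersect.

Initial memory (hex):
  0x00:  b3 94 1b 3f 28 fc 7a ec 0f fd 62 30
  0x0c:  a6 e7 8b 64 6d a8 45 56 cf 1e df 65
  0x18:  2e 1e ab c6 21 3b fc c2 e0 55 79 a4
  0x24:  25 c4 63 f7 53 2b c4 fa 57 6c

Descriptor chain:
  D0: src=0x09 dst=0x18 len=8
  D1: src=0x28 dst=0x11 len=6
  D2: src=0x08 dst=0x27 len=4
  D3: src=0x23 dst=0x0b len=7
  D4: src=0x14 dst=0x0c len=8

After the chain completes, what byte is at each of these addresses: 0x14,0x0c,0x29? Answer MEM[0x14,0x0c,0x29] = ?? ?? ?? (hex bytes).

[0] 0x09->0x18 len=8 : fd 62 30 a6 e7 8b 64 6d
[1] 0x28->0x11 len=6 : 53 2b c4 fa 57 6c
[2] 0x08->0x27 len=4 : 0f fd 62 30
[3] 0x23->0x0b len=7 : a4 25 c4 63 0f fd 62
[4] 0x14->0x0c len=8 : fa 57 6c 65 fd 62 30 a6
query mem[0x14]=0xfa, mem[0x0c]=0xfa, mem[0x29]=0x62

MEM[0x14,0x0c,0x29] = fa fa 62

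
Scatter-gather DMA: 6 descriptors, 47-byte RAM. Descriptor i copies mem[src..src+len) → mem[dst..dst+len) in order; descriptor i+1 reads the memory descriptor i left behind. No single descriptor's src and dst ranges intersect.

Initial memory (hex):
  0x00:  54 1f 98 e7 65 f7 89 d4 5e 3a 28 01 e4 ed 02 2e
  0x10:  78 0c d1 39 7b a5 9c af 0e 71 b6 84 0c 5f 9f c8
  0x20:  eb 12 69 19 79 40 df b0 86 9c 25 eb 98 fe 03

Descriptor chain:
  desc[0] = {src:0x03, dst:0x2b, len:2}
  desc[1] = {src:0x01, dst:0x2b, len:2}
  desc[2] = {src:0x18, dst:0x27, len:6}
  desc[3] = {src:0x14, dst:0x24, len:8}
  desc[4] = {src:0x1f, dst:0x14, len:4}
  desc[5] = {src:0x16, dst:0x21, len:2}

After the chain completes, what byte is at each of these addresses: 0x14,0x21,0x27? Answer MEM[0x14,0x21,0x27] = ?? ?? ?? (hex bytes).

MEM[0x14,0x21,0x27] = c8 12 af

  after D0: wrote 2B at 0x2b = e765
  after D1: wrote 2B at 0x2b = 1f98
  after D2: wrote 6B at 0x27 = 0e71b6840c5f
  after D3: wrote 8B at 0x24 = 7ba59caf0e71b684
  after D4: wrote 4B at 0x14 = c8eb1269
  after D5: wrote 2B at 0x21 = 1269
query mem[0x14]=0xc8, mem[0x21]=0x12, mem[0x27]=0xaf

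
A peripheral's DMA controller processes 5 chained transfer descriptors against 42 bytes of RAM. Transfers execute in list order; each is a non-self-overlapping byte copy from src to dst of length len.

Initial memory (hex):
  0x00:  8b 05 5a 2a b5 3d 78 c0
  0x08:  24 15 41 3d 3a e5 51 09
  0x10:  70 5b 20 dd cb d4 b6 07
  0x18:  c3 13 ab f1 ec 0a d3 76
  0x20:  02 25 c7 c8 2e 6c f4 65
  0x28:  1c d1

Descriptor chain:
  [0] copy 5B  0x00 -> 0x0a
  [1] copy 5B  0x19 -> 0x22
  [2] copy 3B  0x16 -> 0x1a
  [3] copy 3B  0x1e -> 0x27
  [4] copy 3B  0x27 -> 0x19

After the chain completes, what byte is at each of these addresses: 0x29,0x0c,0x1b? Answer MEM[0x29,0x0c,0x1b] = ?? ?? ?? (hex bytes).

MEM[0x29,0x0c,0x1b] = 02 5a 02

[0] 0x00->0x0a len=5 : 8b 05 5a 2a b5
[1] 0x19->0x22 len=5 : 13 ab f1 ec 0a
[2] 0x16->0x1a len=3 : b6 07 c3
[3] 0x1e->0x27 len=3 : d3 76 02
[4] 0x27->0x19 len=3 : d3 76 02
query mem[0x29]=0x02, mem[0x0c]=0x5a, mem[0x1b]=0x02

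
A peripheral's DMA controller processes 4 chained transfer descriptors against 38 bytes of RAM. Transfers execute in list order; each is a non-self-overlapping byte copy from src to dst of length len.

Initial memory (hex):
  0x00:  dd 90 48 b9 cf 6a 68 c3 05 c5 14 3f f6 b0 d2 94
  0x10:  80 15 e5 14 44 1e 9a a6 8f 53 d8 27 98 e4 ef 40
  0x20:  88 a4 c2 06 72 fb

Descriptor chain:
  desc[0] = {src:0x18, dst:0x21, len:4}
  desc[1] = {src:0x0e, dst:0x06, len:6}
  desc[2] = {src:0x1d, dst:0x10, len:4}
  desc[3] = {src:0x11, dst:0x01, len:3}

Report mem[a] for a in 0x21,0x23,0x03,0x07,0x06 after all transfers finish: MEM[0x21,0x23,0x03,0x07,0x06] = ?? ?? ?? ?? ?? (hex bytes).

#0 dst[0x21+4] := {0x8f,0x53,0xd8,0x27}
#1 dst[0x06+6] := {0xd2,0x94,0x80,0x15,0xe5,0x14}
#2 dst[0x10+4] := {0xe4,0xef,0x40,0x88}
#3 dst[0x01+3] := {0xef,0x40,0x88}
query mem[0x21]=0x8f, mem[0x23]=0xd8, mem[0x03]=0x88, mem[0x07]=0x94, mem[0x06]=0xd2

MEM[0x21,0x23,0x03,0x07,0x06] = 8f d8 88 94 d2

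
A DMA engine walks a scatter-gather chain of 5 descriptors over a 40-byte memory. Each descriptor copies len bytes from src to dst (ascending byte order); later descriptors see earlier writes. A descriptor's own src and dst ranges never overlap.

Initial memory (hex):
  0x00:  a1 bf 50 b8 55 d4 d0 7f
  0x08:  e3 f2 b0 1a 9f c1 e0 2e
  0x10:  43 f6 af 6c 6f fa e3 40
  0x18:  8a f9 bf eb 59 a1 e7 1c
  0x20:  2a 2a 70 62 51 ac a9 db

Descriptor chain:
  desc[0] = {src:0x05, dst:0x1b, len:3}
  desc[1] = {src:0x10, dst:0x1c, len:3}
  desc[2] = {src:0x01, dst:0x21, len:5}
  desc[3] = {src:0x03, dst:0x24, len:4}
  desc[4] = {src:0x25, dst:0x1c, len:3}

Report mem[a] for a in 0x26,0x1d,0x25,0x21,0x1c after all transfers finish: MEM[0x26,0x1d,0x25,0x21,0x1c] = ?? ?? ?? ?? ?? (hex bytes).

[0] 0x05->0x1b len=3 : d4 d0 7f
[1] 0x10->0x1c len=3 : 43 f6 af
[2] 0x01->0x21 len=5 : bf 50 b8 55 d4
[3] 0x03->0x24 len=4 : b8 55 d4 d0
[4] 0x25->0x1c len=3 : 55 d4 d0
query mem[0x26]=0xd4, mem[0x1d]=0xd4, mem[0x25]=0x55, mem[0x21]=0xbf, mem[0x1c]=0x55

MEM[0x26,0x1d,0x25,0x21,0x1c] = d4 d4 55 bf 55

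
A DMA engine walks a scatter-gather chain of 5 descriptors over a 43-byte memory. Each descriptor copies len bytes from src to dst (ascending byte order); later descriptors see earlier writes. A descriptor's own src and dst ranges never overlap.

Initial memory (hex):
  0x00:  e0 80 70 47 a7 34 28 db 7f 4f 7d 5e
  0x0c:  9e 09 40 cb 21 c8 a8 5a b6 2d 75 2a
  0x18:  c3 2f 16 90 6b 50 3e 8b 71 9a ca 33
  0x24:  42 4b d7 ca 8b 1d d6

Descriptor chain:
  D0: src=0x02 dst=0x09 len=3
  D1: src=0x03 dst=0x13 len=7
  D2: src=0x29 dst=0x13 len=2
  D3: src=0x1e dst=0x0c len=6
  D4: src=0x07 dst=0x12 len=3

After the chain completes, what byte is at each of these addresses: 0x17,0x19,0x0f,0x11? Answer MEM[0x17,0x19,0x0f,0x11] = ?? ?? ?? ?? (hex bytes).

MEM[0x17,0x19,0x0f,0x11] = db 70 9a 33

D0: mem[0x09..0x0b] <- [70 47 a7]
D1: mem[0x13..0x19] <- [47 a7 34 28 db 7f 70]
D2: mem[0x13..0x14] <- [1d d6]
D3: mem[0x0c..0x11] <- [3e 8b 71 9a ca 33]
D4: mem[0x12..0x14] <- [db 7f 70]
query mem[0x17]=0xdb, mem[0x19]=0x70, mem[0x0f]=0x9a, mem[0x11]=0x33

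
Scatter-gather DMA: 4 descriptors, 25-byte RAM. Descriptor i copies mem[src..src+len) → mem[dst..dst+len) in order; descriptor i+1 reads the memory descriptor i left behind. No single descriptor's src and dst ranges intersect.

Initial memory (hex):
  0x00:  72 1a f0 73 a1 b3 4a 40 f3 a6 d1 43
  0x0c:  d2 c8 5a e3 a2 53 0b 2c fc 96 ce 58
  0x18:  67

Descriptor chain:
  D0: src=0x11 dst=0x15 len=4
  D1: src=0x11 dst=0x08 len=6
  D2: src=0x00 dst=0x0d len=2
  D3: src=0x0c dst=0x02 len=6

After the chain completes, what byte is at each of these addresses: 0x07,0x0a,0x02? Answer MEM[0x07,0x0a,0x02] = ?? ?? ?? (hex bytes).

#0 dst[0x15+4] := {0x53,0x0b,0x2c,0xfc}
#1 dst[0x08+6] := {0x53,0x0b,0x2c,0xfc,0x53,0x0b}
#2 dst[0x0d+2] := {0x72,0x1a}
#3 dst[0x02+6] := {0x53,0x72,0x1a,0xe3,0xa2,0x53}
query mem[0x07]=0x53, mem[0x0a]=0x2c, mem[0x02]=0x53

MEM[0x07,0x0a,0x02] = 53 2c 53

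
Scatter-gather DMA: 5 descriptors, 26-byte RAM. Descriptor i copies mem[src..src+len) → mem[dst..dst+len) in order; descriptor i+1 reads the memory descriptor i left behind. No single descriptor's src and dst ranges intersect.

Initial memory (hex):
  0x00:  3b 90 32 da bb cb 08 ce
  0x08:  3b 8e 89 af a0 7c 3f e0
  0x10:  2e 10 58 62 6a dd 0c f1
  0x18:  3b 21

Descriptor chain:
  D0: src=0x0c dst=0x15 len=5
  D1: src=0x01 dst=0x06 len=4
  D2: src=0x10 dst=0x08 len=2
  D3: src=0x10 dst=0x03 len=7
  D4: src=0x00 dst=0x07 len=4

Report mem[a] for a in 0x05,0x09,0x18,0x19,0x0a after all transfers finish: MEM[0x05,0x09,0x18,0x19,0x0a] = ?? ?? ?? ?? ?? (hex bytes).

D0: mem[0x15..0x19] <- [a0 7c 3f e0 2e]
D1: mem[0x06..0x09] <- [90 32 da bb]
D2: mem[0x08..0x09] <- [2e 10]
D3: mem[0x03..0x09] <- [2e 10 58 62 6a a0 7c]
D4: mem[0x07..0x0a] <- [3b 90 32 2e]
query mem[0x05]=0x58, mem[0x09]=0x32, mem[0x18]=0xe0, mem[0x19]=0x2e, mem[0x0a]=0x2e

MEM[0x05,0x09,0x18,0x19,0x0a] = 58 32 e0 2e 2e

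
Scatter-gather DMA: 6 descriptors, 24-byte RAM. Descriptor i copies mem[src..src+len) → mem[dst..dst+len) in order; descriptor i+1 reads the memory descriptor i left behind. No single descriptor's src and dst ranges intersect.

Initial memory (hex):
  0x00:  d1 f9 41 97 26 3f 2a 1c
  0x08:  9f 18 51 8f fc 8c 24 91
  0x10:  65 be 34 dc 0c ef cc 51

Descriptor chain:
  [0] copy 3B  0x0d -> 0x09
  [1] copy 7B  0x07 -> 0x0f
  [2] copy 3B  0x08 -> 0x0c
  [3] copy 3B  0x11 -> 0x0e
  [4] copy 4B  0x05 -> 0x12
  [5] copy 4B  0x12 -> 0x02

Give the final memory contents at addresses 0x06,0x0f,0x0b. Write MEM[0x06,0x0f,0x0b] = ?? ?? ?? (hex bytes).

#0 dst[0x09+3] := {0x8c,0x24,0x91}
#1 dst[0x0f+7] := {0x1c,0x9f,0x8c,0x24,0x91,0xfc,0x8c}
#2 dst[0x0c+3] := {0x9f,0x8c,0x24}
#3 dst[0x0e+3] := {0x8c,0x24,0x91}
#4 dst[0x12+4] := {0x3f,0x2a,0x1c,0x9f}
#5 dst[0x02+4] := {0x3f,0x2a,0x1c,0x9f}
query mem[0x06]=0x2a, mem[0x0f]=0x24, mem[0x0b]=0x91

MEM[0x06,0x0f,0x0b] = 2a 24 91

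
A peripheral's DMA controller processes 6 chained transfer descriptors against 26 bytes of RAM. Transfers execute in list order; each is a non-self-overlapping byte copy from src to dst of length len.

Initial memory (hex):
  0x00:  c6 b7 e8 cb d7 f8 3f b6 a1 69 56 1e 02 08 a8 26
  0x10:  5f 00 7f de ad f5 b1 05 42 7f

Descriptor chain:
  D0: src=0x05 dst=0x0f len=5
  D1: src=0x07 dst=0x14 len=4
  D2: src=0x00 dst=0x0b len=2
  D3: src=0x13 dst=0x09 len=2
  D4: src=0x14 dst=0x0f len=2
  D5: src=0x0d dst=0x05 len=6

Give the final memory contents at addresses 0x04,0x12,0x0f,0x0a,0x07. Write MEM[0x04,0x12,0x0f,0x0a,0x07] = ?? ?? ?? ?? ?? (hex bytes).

MEM[0x04,0x12,0x0f,0x0a,0x07] = d7 a1 b6 a1 b6

#0 dst[0x0f+5] := {0xf8,0x3f,0xb6,0xa1,0x69}
#1 dst[0x14+4] := {0xb6,0xa1,0x69,0x56}
#2 dst[0x0b+2] := {0xc6,0xb7}
#3 dst[0x09+2] := {0x69,0xb6}
#4 dst[0x0f+2] := {0xb6,0xa1}
#5 dst[0x05+6] := {0x08,0xa8,0xb6,0xa1,0xb6,0xa1}
query mem[0x04]=0xd7, mem[0x12]=0xa1, mem[0x0f]=0xb6, mem[0x0a]=0xa1, mem[0x07]=0xb6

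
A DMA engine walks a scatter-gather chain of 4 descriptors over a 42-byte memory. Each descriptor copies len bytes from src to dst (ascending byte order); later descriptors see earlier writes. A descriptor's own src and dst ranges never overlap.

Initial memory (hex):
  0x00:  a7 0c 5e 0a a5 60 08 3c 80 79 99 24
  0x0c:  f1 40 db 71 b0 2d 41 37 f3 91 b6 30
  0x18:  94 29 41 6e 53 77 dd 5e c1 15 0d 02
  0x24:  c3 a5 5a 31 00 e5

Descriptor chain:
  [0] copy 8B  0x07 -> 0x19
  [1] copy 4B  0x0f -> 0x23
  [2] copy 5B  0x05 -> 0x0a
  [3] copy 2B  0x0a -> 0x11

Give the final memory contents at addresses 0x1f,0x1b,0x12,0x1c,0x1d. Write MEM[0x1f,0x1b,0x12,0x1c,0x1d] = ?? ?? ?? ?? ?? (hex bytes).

MEM[0x1f,0x1b,0x12,0x1c,0x1d] = 40 79 08 99 24

D0: mem[0x19..0x20] <- [3c 80 79 99 24 f1 40 db]
D1: mem[0x23..0x26] <- [71 b0 2d 41]
D2: mem[0x0a..0x0e] <- [60 08 3c 80 79]
D3: mem[0x11..0x12] <- [60 08]
query mem[0x1f]=0x40, mem[0x1b]=0x79, mem[0x12]=0x08, mem[0x1c]=0x99, mem[0x1d]=0x24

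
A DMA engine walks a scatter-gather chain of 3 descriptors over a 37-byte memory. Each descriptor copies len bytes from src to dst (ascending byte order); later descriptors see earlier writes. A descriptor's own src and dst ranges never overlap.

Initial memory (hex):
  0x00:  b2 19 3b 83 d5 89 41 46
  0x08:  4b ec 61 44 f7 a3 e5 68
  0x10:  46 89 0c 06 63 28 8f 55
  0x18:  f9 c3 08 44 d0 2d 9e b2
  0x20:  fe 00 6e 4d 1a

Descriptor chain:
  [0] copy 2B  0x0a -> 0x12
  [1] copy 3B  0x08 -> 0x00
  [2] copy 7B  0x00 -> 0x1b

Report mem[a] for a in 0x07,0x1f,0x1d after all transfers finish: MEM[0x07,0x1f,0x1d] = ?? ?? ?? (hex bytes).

  after D0: wrote 2B at 0x12 = 6144
  after D1: wrote 3B at 0x00 = 4bec61
  after D2: wrote 7B at 0x1b = 4bec6183d58941
query mem[0x07]=0x46, mem[0x1f]=0xd5, mem[0x1d]=0x61

MEM[0x07,0x1f,0x1d] = 46 d5 61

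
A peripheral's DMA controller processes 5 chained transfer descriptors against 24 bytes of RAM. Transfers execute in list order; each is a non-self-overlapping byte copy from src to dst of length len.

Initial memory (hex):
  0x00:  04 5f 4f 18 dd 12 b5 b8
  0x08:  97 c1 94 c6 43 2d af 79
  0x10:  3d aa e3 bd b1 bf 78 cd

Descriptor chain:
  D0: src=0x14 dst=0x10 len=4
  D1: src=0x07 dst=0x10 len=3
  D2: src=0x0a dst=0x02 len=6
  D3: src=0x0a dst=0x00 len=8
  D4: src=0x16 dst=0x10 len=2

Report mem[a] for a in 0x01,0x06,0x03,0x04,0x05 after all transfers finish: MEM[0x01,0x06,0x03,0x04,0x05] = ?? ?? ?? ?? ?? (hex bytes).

[0] 0x14->0x10 len=4 : b1 bf 78 cd
[1] 0x07->0x10 len=3 : b8 97 c1
[2] 0x0a->0x02 len=6 : 94 c6 43 2d af 79
[3] 0x0a->0x00 len=8 : 94 c6 43 2d af 79 b8 97
[4] 0x16->0x10 len=2 : 78 cd
query mem[0x01]=0xc6, mem[0x06]=0xb8, mem[0x03]=0x2d, mem[0x04]=0xaf, mem[0x05]=0x79

MEM[0x01,0x06,0x03,0x04,0x05] = c6 b8 2d af 79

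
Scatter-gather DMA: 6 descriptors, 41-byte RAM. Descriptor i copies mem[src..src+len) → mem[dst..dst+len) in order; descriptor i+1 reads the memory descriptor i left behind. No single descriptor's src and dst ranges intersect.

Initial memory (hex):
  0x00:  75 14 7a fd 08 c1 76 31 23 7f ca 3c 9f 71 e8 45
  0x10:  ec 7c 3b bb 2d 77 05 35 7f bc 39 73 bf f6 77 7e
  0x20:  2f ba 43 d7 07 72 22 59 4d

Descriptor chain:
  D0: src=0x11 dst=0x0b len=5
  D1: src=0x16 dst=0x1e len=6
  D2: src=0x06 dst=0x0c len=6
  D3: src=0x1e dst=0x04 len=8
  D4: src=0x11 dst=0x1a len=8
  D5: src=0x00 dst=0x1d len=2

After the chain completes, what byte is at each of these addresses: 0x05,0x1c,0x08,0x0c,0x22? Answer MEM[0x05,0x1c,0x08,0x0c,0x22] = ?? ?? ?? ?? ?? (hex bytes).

MEM[0x05,0x1c,0x08,0x0c,0x22] = 35 bb 39 76 39

[0] 0x11->0x0b len=5 : 7c 3b bb 2d 77
[1] 0x16->0x1e len=6 : 05 35 7f bc 39 73
[2] 0x06->0x0c len=6 : 76 31 23 7f ca 7c
[3] 0x1e->0x04 len=8 : 05 35 7f bc 39 73 07 72
[4] 0x11->0x1a len=8 : 7c 3b bb 2d 77 05 35 7f
[5] 0x00->0x1d len=2 : 75 14
query mem[0x05]=0x35, mem[0x1c]=0xbb, mem[0x08]=0x39, mem[0x0c]=0x76, mem[0x22]=0x39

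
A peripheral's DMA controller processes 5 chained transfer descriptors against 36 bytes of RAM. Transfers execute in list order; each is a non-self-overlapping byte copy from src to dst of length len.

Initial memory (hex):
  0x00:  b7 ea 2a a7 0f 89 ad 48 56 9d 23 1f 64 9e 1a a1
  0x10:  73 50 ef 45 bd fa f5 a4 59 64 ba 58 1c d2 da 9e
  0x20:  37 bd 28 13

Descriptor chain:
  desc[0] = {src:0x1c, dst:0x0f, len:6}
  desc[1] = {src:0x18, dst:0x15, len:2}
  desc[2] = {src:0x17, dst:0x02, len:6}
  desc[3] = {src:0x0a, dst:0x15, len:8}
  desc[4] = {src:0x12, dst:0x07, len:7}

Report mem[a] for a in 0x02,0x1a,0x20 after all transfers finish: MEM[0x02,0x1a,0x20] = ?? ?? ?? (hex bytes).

#0 dst[0x0f+6] := {0x1c,0xd2,0xda,0x9e,0x37,0xbd}
#1 dst[0x15+2] := {0x59,0x64}
#2 dst[0x02+6] := {0xa4,0x59,0x64,0xba,0x58,0x1c}
#3 dst[0x15+8] := {0x23,0x1f,0x64,0x9e,0x1a,0x1c,0xd2,0xda}
#4 dst[0x07+7] := {0x9e,0x37,0xbd,0x23,0x1f,0x64,0x9e}
query mem[0x02]=0xa4, mem[0x1a]=0x1c, mem[0x20]=0x37

MEM[0x02,0x1a,0x20] = a4 1c 37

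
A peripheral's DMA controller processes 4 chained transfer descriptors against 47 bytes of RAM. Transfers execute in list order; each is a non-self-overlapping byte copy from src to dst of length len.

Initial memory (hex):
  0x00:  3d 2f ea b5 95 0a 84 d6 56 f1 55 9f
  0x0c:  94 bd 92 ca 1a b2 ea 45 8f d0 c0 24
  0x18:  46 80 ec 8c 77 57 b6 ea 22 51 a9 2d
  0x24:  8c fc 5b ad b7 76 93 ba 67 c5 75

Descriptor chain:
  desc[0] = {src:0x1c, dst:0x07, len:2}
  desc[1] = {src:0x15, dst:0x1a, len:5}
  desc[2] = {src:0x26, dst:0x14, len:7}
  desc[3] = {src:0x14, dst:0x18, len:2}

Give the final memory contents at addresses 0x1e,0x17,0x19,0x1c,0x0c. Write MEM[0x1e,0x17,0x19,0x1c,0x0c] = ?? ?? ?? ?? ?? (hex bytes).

MEM[0x1e,0x17,0x19,0x1c,0x0c] = 80 76 ad 24 94

[0] 0x1c->0x07 len=2 : 77 57
[1] 0x15->0x1a len=5 : d0 c0 24 46 80
[2] 0x26->0x14 len=7 : 5b ad b7 76 93 ba 67
[3] 0x14->0x18 len=2 : 5b ad
query mem[0x1e]=0x80, mem[0x17]=0x76, mem[0x19]=0xad, mem[0x1c]=0x24, mem[0x0c]=0x94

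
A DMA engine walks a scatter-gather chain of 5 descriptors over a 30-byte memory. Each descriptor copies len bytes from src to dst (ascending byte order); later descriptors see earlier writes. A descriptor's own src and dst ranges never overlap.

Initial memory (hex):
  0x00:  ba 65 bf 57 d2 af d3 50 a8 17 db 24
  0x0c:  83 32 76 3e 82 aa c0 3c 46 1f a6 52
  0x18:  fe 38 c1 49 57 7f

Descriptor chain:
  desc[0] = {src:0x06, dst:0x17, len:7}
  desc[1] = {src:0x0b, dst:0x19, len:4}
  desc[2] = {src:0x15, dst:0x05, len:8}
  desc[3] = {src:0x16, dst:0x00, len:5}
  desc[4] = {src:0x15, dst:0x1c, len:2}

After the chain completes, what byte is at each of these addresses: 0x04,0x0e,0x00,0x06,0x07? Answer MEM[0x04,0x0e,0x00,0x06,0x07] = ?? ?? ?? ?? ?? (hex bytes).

#0 dst[0x17+7] := {0xd3,0x50,0xa8,0x17,0xdb,0x24,0x83}
#1 dst[0x19+4] := {0x24,0x83,0x32,0x76}
#2 dst[0x05+8] := {0x1f,0xa6,0xd3,0x50,0x24,0x83,0x32,0x76}
#3 dst[0x00+5] := {0xa6,0xd3,0x50,0x24,0x83}
#4 dst[0x1c+2] := {0x1f,0xa6}
query mem[0x04]=0x83, mem[0x0e]=0x76, mem[0x00]=0xa6, mem[0x06]=0xa6, mem[0x07]=0xd3

MEM[0x04,0x0e,0x00,0x06,0x07] = 83 76 a6 a6 d3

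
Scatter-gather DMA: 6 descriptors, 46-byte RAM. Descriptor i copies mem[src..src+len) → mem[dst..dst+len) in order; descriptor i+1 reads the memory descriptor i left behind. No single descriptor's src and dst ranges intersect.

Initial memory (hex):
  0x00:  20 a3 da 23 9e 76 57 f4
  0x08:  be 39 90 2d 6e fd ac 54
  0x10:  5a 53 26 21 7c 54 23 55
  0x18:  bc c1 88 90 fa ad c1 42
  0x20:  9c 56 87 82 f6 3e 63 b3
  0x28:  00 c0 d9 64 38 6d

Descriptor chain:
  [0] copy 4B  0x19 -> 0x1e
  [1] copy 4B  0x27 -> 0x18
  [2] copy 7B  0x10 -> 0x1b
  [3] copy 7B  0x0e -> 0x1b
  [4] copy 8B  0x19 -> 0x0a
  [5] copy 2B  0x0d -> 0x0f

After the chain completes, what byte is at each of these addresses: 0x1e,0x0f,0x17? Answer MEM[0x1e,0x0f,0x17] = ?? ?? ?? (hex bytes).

MEM[0x1e,0x0f,0x17] = 53 54 55

#0 dst[0x1e+4] := {0xc1,0x88,0x90,0xfa}
#1 dst[0x18+4] := {0xb3,0x00,0xc0,0xd9}
#2 dst[0x1b+7] := {0x5a,0x53,0x26,0x21,0x7c,0x54,0x23}
#3 dst[0x1b+7] := {0xac,0x54,0x5a,0x53,0x26,0x21,0x7c}
#4 dst[0x0a+8] := {0x00,0xc0,0xac,0x54,0x5a,0x53,0x26,0x21}
#5 dst[0x0f+2] := {0x54,0x5a}
query mem[0x1e]=0x53, mem[0x0f]=0x54, mem[0x17]=0x55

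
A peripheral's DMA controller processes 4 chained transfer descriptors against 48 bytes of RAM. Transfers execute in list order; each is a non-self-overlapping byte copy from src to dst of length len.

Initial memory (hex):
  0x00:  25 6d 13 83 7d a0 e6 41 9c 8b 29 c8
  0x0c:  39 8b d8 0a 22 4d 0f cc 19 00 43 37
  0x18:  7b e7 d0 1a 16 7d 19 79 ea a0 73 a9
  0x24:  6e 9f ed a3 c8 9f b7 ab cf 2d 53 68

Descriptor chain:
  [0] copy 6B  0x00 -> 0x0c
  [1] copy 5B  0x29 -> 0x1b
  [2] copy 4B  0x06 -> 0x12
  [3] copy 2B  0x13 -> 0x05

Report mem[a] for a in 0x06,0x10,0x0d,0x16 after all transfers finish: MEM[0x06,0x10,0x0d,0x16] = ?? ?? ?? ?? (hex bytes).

D0: mem[0x0c..0x11] <- [25 6d 13 83 7d a0]
D1: mem[0x1b..0x1f] <- [9f b7 ab cf 2d]
D2: mem[0x12..0x15] <- [e6 41 9c 8b]
D3: mem[0x05..0x06] <- [41 9c]
query mem[0x06]=0x9c, mem[0x10]=0x7d, mem[0x0d]=0x6d, mem[0x16]=0x43

MEM[0x06,0x10,0x0d,0x16] = 9c 7d 6d 43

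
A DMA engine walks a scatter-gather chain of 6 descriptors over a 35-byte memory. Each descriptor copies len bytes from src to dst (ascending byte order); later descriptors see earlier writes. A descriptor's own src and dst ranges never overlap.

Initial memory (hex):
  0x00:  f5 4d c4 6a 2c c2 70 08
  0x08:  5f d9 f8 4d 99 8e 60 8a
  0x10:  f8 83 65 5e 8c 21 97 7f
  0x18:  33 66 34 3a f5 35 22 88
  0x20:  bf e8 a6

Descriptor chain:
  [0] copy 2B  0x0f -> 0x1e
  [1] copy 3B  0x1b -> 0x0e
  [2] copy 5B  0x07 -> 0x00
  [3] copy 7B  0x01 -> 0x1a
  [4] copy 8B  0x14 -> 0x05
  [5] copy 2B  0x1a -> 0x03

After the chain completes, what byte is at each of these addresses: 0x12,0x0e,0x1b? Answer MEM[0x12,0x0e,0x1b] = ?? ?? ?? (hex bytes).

D0: mem[0x1e..0x1f] <- [8a f8]
D1: mem[0x0e..0x10] <- [3a f5 35]
D2: mem[0x00..0x04] <- [08 5f d9 f8 4d]
D3: mem[0x1a..0x20] <- [5f d9 f8 4d c2 70 08]
D4: mem[0x05..0x0c] <- [8c 21 97 7f 33 66 5f d9]
D5: mem[0x03..0x04] <- [5f d9]
query mem[0x12]=0x65, mem[0x0e]=0x3a, mem[0x1b]=0xd9

MEM[0x12,0x0e,0x1b] = 65 3a d9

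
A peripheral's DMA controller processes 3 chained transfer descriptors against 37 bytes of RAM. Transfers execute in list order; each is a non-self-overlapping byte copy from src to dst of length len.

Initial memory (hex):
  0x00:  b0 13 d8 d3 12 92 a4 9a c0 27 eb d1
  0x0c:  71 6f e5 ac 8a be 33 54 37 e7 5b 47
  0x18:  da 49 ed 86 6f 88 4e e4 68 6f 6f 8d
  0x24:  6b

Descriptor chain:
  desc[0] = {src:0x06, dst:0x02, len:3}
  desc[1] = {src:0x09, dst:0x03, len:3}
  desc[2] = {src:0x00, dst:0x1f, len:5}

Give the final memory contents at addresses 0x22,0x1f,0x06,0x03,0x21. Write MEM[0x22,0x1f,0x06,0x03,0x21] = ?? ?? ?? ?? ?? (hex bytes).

#0 dst[0x02+3] := {0xa4,0x9a,0xc0}
#1 dst[0x03+3] := {0x27,0xeb,0xd1}
#2 dst[0x1f+5] := {0xb0,0x13,0xa4,0x27,0xeb}
query mem[0x22]=0x27, mem[0x1f]=0xb0, mem[0x06]=0xa4, mem[0x03]=0x27, mem[0x21]=0xa4

MEM[0x22,0x1f,0x06,0x03,0x21] = 27 b0 a4 27 a4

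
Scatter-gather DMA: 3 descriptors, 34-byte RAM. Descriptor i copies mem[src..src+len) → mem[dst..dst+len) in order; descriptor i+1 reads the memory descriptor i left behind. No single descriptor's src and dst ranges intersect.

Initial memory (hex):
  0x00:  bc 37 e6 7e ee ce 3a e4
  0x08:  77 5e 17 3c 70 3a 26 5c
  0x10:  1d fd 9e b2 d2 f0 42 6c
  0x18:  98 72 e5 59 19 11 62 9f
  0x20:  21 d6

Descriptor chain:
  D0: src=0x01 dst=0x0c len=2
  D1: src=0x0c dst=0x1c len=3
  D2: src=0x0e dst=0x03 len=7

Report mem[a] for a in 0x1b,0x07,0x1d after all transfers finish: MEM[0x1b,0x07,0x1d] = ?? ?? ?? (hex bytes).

MEM[0x1b,0x07,0x1d] = 59 9e e6

  after D0: wrote 2B at 0x0c = 37e6
  after D1: wrote 3B at 0x1c = 37e626
  after D2: wrote 7B at 0x03 = 265c1dfd9eb2d2
query mem[0x1b]=0x59, mem[0x07]=0x9e, mem[0x1d]=0xe6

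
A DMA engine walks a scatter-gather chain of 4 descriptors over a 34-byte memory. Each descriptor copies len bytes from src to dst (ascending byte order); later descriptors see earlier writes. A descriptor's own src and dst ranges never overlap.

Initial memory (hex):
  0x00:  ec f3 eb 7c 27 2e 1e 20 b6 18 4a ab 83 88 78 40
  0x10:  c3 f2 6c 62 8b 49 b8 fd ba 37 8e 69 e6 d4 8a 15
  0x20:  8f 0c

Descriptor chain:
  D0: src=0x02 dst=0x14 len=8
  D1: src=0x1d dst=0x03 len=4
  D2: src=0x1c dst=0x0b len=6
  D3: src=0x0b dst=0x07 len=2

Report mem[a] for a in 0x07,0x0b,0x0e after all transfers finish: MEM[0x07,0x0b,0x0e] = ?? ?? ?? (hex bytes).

MEM[0x07,0x0b,0x0e] = e6 e6 15

D0: mem[0x14..0x1b] <- [eb 7c 27 2e 1e 20 b6 18]
D1: mem[0x03..0x06] <- [d4 8a 15 8f]
D2: mem[0x0b..0x10] <- [e6 d4 8a 15 8f 0c]
D3: mem[0x07..0x08] <- [e6 d4]
query mem[0x07]=0xe6, mem[0x0b]=0xe6, mem[0x0e]=0x15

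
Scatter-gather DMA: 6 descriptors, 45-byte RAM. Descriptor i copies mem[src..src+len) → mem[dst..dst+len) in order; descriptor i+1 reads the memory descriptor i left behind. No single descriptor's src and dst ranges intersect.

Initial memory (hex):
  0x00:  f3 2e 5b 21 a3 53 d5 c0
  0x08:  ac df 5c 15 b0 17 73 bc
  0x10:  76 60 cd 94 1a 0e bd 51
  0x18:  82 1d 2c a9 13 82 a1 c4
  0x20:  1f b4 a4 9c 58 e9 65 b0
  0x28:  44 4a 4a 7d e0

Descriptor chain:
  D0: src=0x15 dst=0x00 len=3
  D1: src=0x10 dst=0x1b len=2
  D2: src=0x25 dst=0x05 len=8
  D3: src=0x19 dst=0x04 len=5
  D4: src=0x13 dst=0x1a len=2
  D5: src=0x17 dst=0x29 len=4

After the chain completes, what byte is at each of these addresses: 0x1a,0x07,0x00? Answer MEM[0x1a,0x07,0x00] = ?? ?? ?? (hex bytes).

D0: mem[0x00..0x02] <- [0e bd 51]
D1: mem[0x1b..0x1c] <- [76 60]
D2: mem[0x05..0x0c] <- [e9 65 b0 44 4a 4a 7d e0]
D3: mem[0x04..0x08] <- [1d 2c 76 60 82]
D4: mem[0x1a..0x1b] <- [94 1a]
D5: mem[0x29..0x2c] <- [51 82 1d 94]
query mem[0x1a]=0x94, mem[0x07]=0x60, mem[0x00]=0x0e

MEM[0x1a,0x07,0x00] = 94 60 0e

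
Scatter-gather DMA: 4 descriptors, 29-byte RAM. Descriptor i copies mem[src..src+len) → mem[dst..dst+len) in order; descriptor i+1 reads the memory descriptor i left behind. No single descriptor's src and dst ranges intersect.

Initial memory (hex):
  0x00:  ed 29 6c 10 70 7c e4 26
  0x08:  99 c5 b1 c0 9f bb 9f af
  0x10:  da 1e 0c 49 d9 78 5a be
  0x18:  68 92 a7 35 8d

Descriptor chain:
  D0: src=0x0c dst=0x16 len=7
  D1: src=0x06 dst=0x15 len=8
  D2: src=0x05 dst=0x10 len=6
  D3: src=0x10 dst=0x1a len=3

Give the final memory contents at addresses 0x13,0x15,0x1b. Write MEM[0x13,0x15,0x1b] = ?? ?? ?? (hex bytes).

MEM[0x13,0x15,0x1b] = 99 b1 e4

#0 dst[0x16+7] := {0x9f,0xbb,0x9f,0xaf,0xda,0x1e,0x0c}
#1 dst[0x15+8] := {0xe4,0x26,0x99,0xc5,0xb1,0xc0,0x9f,0xbb}
#2 dst[0x10+6] := {0x7c,0xe4,0x26,0x99,0xc5,0xb1}
#3 dst[0x1a+3] := {0x7c,0xe4,0x26}
query mem[0x13]=0x99, mem[0x15]=0xb1, mem[0x1b]=0xe4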